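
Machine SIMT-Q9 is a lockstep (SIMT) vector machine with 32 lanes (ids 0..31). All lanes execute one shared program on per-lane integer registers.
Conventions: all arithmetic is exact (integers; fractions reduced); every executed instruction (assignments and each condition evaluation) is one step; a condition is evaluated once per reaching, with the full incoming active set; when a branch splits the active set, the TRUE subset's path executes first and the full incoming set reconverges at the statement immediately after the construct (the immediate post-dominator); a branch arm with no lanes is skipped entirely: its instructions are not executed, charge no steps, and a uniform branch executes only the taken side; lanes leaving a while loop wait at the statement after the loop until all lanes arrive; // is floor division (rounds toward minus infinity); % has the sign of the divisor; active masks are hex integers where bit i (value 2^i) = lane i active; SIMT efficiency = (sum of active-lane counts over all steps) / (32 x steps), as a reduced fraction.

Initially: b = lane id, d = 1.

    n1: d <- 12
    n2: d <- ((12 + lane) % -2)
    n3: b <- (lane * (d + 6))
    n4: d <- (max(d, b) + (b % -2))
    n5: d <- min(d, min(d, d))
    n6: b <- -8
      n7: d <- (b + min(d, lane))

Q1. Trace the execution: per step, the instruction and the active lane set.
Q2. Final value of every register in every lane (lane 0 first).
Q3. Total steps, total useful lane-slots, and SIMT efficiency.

step 0: d <- 12                      0xffffffff
step 1: d <- ((12 + lane) % -2)      0xffffffff
step 2: b <- (lane * (d + 6))        0xffffffff
step 3: d <- (max(d, b) + (b % -2))  0xffffffff
step 4: d <- min(d, min(d, d))       0xffffffff
step 5: b <- -8                      0xffffffff
step 6: d <- (b + min(d, lane))      0xffffffff

Answer: 7 steps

b: -8,-8,-8,-8,-8,-8,-8,-8,-8,-8,-8,-8,-8,-8,-8,-8,-8,-8,-8,-8,-8,-8,-8,-8,-8,-8,-8,-8,-8,-8,-8,-8
d: -8,-7,-6,-5,-4,-3,-2,-1,0,1,2,3,4,5,6,7,8,9,10,11,12,13,14,15,16,17,18,19,20,21,22,23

steps = 7; useful = 224; efficiency = 224/224 = 1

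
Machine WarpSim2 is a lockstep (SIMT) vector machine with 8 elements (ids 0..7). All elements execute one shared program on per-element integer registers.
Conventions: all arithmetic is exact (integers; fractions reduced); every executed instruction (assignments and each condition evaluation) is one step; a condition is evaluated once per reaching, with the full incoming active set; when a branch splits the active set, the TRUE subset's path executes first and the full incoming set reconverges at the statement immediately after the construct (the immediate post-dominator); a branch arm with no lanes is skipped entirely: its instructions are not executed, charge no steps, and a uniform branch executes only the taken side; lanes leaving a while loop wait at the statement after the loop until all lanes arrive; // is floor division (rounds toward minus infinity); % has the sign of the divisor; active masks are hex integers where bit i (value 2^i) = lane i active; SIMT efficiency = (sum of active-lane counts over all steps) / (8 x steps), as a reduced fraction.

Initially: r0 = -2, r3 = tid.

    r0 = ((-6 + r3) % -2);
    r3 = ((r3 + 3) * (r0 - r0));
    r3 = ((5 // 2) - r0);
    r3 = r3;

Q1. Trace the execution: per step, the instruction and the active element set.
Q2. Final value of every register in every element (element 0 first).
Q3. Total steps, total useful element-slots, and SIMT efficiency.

step 0: r0 <- ((-6 + r3) % -2)       0xff
step 1: r3 <- ((r3 + 3) * (r0 - r0)) 0xff
step 2: r3 <- ((5 // 2) - r0)        0xff
step 3: r3 <- r3                     0xff

Answer: 4 steps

r0: 0,-1,0,-1,0,-1,0,-1
r3: 2,3,2,3,2,3,2,3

steps = 4; useful = 32; efficiency = 32/32 = 1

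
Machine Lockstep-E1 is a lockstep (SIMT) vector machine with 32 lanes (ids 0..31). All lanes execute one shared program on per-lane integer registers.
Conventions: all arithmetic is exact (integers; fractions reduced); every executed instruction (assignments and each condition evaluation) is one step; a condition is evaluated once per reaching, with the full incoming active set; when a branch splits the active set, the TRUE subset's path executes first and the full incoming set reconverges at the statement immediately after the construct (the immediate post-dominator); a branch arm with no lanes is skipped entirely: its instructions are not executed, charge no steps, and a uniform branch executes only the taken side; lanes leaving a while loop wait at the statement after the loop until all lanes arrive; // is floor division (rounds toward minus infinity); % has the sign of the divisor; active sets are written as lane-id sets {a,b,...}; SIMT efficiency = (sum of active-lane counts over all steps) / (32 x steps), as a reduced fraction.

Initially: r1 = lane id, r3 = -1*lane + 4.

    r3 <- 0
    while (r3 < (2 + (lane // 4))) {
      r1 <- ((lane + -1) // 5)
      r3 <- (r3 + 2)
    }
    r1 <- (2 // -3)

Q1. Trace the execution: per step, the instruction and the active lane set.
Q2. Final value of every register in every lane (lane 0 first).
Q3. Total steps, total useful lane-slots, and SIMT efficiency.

step 0: r3 <- 0                      {0,1,2,3,4,5,6,7,8,9,10,11,12,13,14,15,16,17,18,19,20,21,22,23,24,25,26,27,28,29,30,31}
step 1: eval (r3 < (2 + (lane // 4))) {0,1,2,3,4,5,6,7,8,9,10,11,12,13,14,15,16,17,18,19,20,21,22,23,24,25,26,27,28,29,30,31}
step 2: r1 <- ((lane + -1) // 5)     {0,1,2,3,4,5,6,7,8,9,10,11,12,13,14,15,16,17,18,19,20,21,22,23,24,25,26,27,28,29,30,31}
step 3: r3 <- (r3 + 2)               {0,1,2,3,4,5,6,7,8,9,10,11,12,13,14,15,16,17,18,19,20,21,22,23,24,25,26,27,28,29,30,31}
step 4: eval (r3 < (2 + (lane // 4))) {0,1,2,3,4,5,6,7,8,9,10,11,12,13,14,15,16,17,18,19,20,21,22,23,24,25,26,27,28,29,30,31}
step 5: r1 <- ((lane + -1) // 5)     {4,5,6,7,8,9,10,11,12,13,14,15,16,17,18,19,20,21,22,23,24,25,26,27,28,29,30,31}
step 6: r3 <- (r3 + 2)               {4,5,6,7,8,9,10,11,12,13,14,15,16,17,18,19,20,21,22,23,24,25,26,27,28,29,30,31}
step 7: eval (r3 < (2 + (lane // 4))) {4,5,6,7,8,9,10,11,12,13,14,15,16,17,18,19,20,21,22,23,24,25,26,27,28,29,30,31}
step 8: r1 <- ((lane + -1) // 5)     {12,13,14,15,16,17,18,19,20,21,22,23,24,25,26,27,28,29,30,31}
step 9: r3 <- (r3 + 2)               {12,13,14,15,16,17,18,19,20,21,22,23,24,25,26,27,28,29,30,31}
step 10: eval (r3 < (2 + (lane // 4))) {12,13,14,15,16,17,18,19,20,21,22,23,24,25,26,27,28,29,30,31}
step 11: r1 <- ((lane + -1) // 5)     {20,21,22,23,24,25,26,27,28,29,30,31}
step 12: r3 <- (r3 + 2)               {20,21,22,23,24,25,26,27,28,29,30,31}
step 13: eval (r3 < (2 + (lane // 4))) {20,21,22,23,24,25,26,27,28,29,30,31}
step 14: r1 <- ((lane + -1) // 5)     {28,29,30,31}
step 15: r3 <- (r3 + 2)               {28,29,30,31}
step 16: eval (r3 < (2 + (lane // 4))) {28,29,30,31}
step 17: r1 <- (2 // -3)              {0,1,2,3,4,5,6,7,8,9,10,11,12,13,14,15,16,17,18,19,20,21,22,23,24,25,26,27,28,29,30,31}

Answer: 18 steps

r1: -1,-1,-1,-1,-1,-1,-1,-1,-1,-1,-1,-1,-1,-1,-1,-1,-1,-1,-1,-1,-1,-1,-1,-1,-1,-1,-1,-1,-1,-1,-1,-1
r3: 2,2,2,2,4,4,4,4,4,4,4,4,6,6,6,6,6,6,6,6,8,8,8,8,8,8,8,8,10,10,10,10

steps = 18; useful = 384; efficiency = 384/576 = 2/3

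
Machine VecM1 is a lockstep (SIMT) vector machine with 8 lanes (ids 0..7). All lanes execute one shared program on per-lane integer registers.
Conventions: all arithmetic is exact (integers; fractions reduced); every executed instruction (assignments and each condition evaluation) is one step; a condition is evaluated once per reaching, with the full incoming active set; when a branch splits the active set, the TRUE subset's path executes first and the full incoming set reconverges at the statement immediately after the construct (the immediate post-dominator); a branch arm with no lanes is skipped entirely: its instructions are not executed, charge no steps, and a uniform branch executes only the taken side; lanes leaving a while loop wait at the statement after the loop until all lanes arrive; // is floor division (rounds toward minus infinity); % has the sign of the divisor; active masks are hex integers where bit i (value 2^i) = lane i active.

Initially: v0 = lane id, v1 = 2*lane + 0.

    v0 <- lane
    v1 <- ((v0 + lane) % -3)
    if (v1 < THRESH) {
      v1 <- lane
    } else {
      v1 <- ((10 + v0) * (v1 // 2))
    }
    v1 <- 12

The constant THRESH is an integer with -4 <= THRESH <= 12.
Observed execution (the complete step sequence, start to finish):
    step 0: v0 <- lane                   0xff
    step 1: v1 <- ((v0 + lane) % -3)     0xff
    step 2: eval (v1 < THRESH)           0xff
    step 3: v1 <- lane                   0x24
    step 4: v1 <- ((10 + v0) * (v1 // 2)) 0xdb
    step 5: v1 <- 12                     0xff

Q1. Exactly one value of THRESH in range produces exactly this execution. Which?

Answer: THRESH = -1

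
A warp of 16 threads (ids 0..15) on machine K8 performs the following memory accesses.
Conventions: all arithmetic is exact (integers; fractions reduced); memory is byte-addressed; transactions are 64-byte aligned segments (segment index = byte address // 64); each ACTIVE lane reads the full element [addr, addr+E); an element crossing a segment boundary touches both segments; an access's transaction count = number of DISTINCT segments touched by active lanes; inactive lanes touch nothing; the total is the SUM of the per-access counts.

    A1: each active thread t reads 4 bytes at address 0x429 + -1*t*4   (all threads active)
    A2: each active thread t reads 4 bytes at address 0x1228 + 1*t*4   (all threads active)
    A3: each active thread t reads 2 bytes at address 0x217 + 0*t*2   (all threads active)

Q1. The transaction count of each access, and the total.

A1: 2 transactions
A2: 2 transactions
A3: 1 transaction

Answer: 2,2,1; total 5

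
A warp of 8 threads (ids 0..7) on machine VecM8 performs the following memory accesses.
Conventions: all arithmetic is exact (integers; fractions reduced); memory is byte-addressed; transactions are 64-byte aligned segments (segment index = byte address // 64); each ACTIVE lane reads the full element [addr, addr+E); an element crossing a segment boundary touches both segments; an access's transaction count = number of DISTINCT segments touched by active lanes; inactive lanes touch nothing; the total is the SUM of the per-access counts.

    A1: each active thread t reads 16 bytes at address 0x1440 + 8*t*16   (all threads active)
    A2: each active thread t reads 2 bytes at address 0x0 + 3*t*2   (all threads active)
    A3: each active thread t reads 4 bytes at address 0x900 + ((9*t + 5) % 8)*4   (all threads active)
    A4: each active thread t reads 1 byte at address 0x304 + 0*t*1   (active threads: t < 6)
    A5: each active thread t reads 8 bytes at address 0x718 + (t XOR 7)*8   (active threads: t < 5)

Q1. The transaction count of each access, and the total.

A1: 8 transactions
A2: 1 transaction
A3: 1 transaction
A4: 1 transaction
A5: 2 transactions

Answer: 8,1,1,1,2; total 13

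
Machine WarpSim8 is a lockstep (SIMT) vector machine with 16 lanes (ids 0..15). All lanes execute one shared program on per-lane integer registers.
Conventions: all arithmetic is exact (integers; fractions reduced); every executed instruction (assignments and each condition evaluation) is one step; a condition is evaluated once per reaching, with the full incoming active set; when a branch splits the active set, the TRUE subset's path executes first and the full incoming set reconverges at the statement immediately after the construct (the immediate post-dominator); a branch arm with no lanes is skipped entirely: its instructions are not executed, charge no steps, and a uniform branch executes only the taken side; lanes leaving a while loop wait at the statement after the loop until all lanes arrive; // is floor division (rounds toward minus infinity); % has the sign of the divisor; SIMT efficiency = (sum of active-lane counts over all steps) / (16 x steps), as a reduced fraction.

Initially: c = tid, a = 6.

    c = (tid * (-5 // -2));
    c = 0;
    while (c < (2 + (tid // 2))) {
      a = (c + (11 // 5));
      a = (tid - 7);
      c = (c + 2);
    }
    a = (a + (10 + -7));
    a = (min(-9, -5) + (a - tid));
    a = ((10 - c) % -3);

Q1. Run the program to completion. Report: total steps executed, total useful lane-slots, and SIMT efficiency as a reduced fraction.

Answer: 26 steps, 288 useful, 9/13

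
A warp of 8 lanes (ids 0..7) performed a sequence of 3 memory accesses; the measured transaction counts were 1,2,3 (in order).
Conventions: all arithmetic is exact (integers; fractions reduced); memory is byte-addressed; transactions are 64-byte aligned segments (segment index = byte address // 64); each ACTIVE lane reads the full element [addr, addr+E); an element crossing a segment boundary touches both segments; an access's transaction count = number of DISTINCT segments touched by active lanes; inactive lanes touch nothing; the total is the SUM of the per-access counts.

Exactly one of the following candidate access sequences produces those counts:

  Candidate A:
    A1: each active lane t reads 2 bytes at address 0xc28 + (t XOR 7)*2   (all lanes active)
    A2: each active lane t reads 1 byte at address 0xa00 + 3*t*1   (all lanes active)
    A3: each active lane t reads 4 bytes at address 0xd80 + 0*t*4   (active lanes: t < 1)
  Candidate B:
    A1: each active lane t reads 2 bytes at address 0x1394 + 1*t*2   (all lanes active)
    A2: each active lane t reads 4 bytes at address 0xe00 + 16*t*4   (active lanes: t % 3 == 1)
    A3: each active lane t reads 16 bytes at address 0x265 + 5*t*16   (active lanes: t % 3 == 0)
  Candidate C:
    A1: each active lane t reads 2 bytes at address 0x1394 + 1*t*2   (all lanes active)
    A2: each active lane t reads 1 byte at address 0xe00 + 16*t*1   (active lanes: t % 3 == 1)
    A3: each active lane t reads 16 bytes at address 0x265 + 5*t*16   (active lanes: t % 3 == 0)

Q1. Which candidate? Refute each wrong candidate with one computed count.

A: A2 gives 1 transaction, not 2
B: A2 gives 3 transactions, not 2
C: all counts match (1,2,3)

Answer: C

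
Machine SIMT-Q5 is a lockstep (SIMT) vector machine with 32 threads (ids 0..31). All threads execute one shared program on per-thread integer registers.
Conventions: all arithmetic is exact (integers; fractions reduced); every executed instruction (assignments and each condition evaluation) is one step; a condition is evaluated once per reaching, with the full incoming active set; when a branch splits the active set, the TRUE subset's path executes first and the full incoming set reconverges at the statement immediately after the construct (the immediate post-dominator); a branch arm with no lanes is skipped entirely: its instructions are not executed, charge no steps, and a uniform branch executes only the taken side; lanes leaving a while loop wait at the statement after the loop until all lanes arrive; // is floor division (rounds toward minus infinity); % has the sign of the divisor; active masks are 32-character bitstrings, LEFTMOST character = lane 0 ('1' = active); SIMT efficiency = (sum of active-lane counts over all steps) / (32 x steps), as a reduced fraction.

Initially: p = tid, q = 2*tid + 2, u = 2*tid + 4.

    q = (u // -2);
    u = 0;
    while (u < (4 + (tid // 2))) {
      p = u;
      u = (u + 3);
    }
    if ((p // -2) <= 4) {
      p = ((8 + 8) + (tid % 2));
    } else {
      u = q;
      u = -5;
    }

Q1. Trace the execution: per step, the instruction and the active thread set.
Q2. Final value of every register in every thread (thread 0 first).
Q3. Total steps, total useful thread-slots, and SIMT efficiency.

step 0: q <- (u // -2)               11111111111111111111111111111111
step 1: u <- 0                       11111111111111111111111111111111
step 2: eval (u < (4 + (tid // 2)))  11111111111111111111111111111111
step 3: p <- u                       11111111111111111111111111111111
step 4: u <- (u + 3)                 11111111111111111111111111111111
step 5: eval (u < (4 + (tid // 2)))  11111111111111111111111111111111
step 6: p <- u                       11111111111111111111111111111111
step 7: u <- (u + 3)                 11111111111111111111111111111111
step 8: eval (u < (4 + (tid // 2)))  11111111111111111111111111111111
step 9: p <- u                       00000011111111111111111111111111
step 10: u <- (u + 3)                 00000011111111111111111111111111
step 11: eval (u < (4 + (tid // 2)))  00000011111111111111111111111111
step 12: p <- u                       00000000000011111111111111111111
step 13: u <- (u + 3)                 00000000000011111111111111111111
step 14: eval (u < (4 + (tid // 2)))  00000000000011111111111111111111
step 15: p <- u                       00000000000000000011111111111111
step 16: u <- (u + 3)                 00000000000000000011111111111111
step 17: eval (u < (4 + (tid // 2)))  00000000000000000011111111111111
step 18: p <- u                       00000000000000000000000011111111
step 19: u <- (u + 3)                 00000000000000000000000011111111
step 20: eval (u < (4 + (tid // 2)))  00000000000000000000000011111111
step 21: p <- u                       00000000000000000000000000000011
step 22: u <- (u + 3)                 00000000000000000000000000000011
step 23: eval (u < (4 + (tid // 2)))  00000000000000000000000000000011
step 24: eval ((p // -2) <= 4)        11111111111111111111111111111111
step 25: p <- ((8 + 8) + (tid % 2))   11111111111111111111111111111111

Answer: 26 steps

p: 16,17,16,17,16,17,16,17,16,17,16,17,16,17,16,17,16,17,16,17,16,17,16,17,16,17,16,17,16,17,16,17
q: -2,-3,-4,-5,-6,-7,-8,-9,-10,-11,-12,-13,-14,-15,-16,-17,-18,-19,-20,-21,-22,-23,-24,-25,-26,-27,-28,-29,-30,-31,-32,-33
u: 6,6,6,6,6,6,9,9,9,9,9,9,12,12,12,12,12,12,15,15,15,15,15,15,18,18,18,18,18,18,21,21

steps = 26; useful = 562; efficiency = 562/832 = 281/416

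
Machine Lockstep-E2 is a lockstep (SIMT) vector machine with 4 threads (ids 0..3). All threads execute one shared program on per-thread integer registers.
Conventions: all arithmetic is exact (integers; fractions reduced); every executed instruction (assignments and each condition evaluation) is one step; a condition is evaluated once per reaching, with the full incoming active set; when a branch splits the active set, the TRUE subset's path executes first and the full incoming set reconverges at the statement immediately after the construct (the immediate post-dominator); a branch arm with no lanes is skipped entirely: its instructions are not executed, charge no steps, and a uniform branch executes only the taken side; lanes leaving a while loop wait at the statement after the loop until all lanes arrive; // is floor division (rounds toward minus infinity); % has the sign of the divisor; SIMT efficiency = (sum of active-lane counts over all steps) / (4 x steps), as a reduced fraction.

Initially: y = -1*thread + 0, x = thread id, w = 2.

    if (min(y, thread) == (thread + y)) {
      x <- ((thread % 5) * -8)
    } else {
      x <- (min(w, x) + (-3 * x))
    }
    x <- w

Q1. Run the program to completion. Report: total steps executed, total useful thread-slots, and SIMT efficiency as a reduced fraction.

Answer: 4 steps, 12 useful, 3/4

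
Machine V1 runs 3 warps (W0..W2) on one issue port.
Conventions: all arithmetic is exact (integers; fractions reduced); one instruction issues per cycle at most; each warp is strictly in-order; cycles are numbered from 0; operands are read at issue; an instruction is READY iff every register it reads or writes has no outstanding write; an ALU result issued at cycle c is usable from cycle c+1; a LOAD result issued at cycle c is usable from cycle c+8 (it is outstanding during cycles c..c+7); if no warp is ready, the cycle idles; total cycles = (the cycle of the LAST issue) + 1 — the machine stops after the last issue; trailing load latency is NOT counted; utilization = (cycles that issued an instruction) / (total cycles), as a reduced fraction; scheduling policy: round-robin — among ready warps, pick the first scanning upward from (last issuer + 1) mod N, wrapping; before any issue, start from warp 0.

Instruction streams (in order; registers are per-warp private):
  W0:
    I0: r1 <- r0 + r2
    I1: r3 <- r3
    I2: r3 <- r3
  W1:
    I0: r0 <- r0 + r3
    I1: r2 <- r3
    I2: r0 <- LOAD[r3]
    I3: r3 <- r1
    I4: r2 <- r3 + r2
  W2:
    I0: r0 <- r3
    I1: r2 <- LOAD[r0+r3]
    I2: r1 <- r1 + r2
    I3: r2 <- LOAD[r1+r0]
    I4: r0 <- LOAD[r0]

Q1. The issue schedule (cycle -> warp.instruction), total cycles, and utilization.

cycle 0: W0.I0
cycle 1: W1.I0
cycle 2: W2.I0
cycle 3: W0.I1
cycle 4: W1.I1
cycle 5: W2.I1
cycle 6: W0.I2
cycle 7: W1.I2
cycle 8: W1.I3
cycle 9: W1.I4
cycle 10: idle
cycle 11: idle
cycle 12: idle
cycle 13: W2.I2
cycle 14: W2.I3
cycle 15: W2.I4

Answer: 16 cycles, utilization 13/16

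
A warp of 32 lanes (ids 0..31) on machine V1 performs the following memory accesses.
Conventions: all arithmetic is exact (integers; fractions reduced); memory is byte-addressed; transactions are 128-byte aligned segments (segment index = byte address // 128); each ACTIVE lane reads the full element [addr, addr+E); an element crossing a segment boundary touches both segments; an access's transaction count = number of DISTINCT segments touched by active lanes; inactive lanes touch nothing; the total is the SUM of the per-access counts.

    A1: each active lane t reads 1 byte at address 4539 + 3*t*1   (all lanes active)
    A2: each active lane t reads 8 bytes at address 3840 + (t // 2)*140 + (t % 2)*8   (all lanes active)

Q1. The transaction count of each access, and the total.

A1: 2 transactions
A2: 17 transactions

Answer: 2,17; total 19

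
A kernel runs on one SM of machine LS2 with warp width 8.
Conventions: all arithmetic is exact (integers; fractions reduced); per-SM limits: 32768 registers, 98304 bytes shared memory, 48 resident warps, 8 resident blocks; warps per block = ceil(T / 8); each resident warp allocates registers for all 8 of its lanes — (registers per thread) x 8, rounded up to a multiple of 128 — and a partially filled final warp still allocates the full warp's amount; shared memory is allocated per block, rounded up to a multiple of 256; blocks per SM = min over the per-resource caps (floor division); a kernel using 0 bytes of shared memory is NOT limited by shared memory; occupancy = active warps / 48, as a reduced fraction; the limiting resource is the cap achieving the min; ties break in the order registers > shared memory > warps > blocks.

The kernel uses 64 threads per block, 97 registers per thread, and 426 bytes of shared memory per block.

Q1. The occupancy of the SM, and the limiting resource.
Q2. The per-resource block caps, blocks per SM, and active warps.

Answer: occupancy 2/3, limited by registers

registers: 4 blocks
shared memory: 192 blocks
warps: 6 blocks
blocks: 8 blocks

Answer: 4 blocks, 32 active warps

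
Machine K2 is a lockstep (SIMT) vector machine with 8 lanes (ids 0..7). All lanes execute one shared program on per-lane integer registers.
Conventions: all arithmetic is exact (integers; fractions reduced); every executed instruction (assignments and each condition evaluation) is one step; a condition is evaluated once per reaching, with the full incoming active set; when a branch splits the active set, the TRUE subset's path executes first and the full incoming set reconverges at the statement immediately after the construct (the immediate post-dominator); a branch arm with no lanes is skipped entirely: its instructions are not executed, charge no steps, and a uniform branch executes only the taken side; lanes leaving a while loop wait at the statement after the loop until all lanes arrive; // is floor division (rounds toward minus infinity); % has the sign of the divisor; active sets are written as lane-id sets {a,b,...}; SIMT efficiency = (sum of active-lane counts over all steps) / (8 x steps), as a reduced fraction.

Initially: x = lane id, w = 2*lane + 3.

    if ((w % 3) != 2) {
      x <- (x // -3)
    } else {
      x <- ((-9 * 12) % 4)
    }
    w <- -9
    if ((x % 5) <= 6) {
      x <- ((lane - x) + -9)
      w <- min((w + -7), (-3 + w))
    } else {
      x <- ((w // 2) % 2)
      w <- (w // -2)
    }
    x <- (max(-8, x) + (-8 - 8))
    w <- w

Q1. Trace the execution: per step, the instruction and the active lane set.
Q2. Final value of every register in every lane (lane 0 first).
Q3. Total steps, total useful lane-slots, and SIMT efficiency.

step 0: eval ((w % 3) != 2)          {0,1,2,3,4,5,6,7}
step 1: x <- (x // -3)               {0,2,3,5,6}
step 2: x <- ((-9 * 12) % 4)         {1,4,7}
step 3: w <- -9                      {0,1,2,3,4,5,6,7}
step 4: eval ((x % 5) <= 6)          {0,1,2,3,4,5,6,7}
step 5: x <- ((lane - x) + -9)       {0,1,2,3,4,5,6,7}
step 6: w <- min((w + -7), (-3 + w)) {0,1,2,3,4,5,6,7}
step 7: x <- (max(-8, x) + (-8 - 8)) {0,1,2,3,4,5,6,7}
step 8: w <- w                       {0,1,2,3,4,5,6,7}

Answer: 9 steps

x: -24,-24,-22,-21,-21,-18,-17,-18
w: -16,-16,-16,-16,-16,-16,-16,-16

steps = 9; useful = 64; efficiency = 64/72 = 8/9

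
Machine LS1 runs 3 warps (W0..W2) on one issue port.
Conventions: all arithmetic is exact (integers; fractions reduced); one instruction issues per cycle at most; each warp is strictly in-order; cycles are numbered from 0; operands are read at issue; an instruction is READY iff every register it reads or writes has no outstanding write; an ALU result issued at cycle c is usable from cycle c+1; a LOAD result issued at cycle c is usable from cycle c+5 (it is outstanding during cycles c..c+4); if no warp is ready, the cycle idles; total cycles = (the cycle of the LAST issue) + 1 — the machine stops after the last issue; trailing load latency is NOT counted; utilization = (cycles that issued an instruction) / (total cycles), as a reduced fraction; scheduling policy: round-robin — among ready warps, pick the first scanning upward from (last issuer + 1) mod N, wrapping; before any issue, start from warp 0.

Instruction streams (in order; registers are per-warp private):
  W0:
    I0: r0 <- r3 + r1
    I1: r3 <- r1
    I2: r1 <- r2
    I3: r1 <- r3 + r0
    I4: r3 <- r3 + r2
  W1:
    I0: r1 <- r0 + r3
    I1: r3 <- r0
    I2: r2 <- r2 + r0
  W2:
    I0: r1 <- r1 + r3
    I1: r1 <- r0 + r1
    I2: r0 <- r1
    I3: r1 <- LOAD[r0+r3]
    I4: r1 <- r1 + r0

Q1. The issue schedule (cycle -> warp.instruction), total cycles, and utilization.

cycle 0: W0.I0
cycle 1: W1.I0
cycle 2: W2.I0
cycle 3: W0.I1
cycle 4: W1.I1
cycle 5: W2.I1
cycle 6: W0.I2
cycle 7: W1.I2
cycle 8: W2.I2
cycle 9: W0.I3
cycle 10: W2.I3
cycle 11: W0.I4
cycle 12: idle
cycle 13: idle
cycle 14: idle
cycle 15: W2.I4

Answer: 16 cycles, utilization 13/16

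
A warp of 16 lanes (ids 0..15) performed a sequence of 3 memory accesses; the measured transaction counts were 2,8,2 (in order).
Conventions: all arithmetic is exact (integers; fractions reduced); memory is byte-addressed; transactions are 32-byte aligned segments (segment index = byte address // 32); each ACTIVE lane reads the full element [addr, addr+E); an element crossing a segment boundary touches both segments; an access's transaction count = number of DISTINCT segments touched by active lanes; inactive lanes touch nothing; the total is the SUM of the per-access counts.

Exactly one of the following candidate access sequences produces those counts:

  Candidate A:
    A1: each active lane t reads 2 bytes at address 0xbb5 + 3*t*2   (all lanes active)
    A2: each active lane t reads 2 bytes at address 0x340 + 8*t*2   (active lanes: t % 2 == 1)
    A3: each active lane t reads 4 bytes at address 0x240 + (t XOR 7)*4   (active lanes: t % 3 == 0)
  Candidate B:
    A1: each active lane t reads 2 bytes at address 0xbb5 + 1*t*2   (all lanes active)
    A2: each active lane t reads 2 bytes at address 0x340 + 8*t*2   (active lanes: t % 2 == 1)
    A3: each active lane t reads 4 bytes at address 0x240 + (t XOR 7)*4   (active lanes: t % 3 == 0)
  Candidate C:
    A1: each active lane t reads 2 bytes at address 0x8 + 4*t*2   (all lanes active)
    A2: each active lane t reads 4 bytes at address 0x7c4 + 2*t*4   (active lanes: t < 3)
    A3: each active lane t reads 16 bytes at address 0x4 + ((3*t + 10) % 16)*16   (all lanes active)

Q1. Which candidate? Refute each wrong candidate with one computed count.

A: A1 gives 4 transactions, not 2
C: A1 gives 5 transactions, not 2
B: all counts match (2,8,2)

Answer: B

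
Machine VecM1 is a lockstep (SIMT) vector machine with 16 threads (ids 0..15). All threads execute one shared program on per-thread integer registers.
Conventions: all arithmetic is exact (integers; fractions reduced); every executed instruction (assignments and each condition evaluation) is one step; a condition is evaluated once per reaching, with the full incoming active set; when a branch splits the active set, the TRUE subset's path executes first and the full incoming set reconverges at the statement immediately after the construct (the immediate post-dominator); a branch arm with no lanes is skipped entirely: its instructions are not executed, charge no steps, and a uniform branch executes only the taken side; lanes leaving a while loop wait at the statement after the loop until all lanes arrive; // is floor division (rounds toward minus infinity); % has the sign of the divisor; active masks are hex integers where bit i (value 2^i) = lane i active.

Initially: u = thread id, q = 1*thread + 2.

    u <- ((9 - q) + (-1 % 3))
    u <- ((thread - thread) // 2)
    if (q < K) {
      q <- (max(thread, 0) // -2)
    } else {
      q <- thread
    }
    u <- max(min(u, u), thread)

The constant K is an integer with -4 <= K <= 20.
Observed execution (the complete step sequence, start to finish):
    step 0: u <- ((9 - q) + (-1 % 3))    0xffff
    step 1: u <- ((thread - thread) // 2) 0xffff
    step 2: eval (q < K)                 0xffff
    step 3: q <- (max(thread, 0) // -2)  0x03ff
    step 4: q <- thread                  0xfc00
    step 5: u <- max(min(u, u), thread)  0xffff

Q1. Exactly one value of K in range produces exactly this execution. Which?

Answer: K = 12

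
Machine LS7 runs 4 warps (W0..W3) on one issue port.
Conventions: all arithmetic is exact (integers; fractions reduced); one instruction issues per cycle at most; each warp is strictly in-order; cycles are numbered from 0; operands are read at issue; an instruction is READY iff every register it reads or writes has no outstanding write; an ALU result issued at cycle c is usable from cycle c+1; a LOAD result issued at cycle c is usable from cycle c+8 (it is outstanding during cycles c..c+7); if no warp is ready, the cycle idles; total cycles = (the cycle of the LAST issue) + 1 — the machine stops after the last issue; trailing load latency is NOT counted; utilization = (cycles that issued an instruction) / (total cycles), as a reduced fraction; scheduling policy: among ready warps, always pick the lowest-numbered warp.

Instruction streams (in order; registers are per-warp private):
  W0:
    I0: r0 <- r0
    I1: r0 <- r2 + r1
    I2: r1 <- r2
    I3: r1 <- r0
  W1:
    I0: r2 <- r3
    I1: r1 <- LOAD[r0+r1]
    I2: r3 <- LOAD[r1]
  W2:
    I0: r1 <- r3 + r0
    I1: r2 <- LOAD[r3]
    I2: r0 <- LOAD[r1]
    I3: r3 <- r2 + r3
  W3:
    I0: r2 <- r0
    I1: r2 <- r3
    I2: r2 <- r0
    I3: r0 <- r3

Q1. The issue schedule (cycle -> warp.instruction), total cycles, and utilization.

cycle 0: W0.I0
cycle 1: W0.I1
cycle 2: W0.I2
cycle 3: W0.I3
cycle 4: W1.I0
cycle 5: W1.I1
cycle 6: W2.I0
cycle 7: W2.I1
cycle 8: W2.I2
cycle 9: W3.I0
cycle 10: W3.I1
cycle 11: W3.I2
cycle 12: W3.I3
cycle 13: W1.I2
cycle 14: idle
cycle 15: W2.I3

Answer: 16 cycles, utilization 15/16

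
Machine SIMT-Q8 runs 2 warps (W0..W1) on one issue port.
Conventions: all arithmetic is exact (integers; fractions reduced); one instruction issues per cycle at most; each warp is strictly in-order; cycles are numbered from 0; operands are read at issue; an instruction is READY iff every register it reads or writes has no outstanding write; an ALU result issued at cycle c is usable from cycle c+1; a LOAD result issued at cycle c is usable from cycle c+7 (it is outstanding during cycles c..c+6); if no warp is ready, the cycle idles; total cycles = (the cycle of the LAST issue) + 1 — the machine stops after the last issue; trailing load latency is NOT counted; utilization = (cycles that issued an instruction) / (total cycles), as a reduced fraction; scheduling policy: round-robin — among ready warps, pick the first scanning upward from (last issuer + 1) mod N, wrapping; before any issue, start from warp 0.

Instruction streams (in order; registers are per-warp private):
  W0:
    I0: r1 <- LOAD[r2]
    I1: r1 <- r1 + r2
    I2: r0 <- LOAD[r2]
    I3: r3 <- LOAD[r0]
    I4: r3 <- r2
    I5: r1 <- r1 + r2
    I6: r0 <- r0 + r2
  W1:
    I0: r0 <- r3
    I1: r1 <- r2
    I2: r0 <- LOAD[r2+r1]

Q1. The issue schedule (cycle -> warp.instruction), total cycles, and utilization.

cycle 0: W0.I0
cycle 1: W1.I0
cycle 2: W1.I1
cycle 3: W1.I2
cycle 4: idle
cycle 5: idle
cycle 6: idle
cycle 7: W0.I1
cycle 8: W0.I2
cycle 9: idle
cycle 10: idle
cycle 11: idle
cycle 12: idle
cycle 13: idle
cycle 14: idle
cycle 15: W0.I3
cycle 16: idle
cycle 17: idle
cycle 18: idle
cycle 19: idle
cycle 20: idle
cycle 21: idle
cycle 22: W0.I4
cycle 23: W0.I5
cycle 24: W0.I6

Answer: 25 cycles, utilization 2/5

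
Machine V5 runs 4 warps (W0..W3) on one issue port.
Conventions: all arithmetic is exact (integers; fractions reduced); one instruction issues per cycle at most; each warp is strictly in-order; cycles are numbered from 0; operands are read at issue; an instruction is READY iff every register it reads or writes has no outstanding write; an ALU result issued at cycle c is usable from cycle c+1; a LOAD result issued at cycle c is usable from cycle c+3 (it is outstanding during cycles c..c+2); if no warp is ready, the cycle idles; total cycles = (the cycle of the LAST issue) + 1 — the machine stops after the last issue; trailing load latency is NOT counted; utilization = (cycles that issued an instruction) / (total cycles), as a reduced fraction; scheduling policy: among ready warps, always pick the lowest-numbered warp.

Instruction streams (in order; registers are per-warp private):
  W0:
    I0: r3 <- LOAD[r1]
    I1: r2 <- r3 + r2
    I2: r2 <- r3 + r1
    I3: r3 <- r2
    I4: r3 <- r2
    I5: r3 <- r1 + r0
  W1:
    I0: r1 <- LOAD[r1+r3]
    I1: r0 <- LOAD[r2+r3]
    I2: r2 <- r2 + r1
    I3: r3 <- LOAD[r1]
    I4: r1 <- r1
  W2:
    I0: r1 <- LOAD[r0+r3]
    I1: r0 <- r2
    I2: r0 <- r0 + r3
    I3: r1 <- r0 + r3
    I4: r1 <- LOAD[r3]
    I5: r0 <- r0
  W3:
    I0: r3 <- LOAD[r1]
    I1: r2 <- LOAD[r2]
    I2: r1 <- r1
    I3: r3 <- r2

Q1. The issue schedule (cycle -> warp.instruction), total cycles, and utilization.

cycle 0: W0.I0
cycle 1: W1.I0
cycle 2: W1.I1
cycle 3: W0.I1
cycle 4: W0.I2
cycle 5: W0.I3
cycle 6: W0.I4
cycle 7: W0.I5
cycle 8: W1.I2
cycle 9: W1.I3
cycle 10: W1.I4
cycle 11: W2.I0
cycle 12: W2.I1
cycle 13: W2.I2
cycle 14: W2.I3
cycle 15: W2.I4
cycle 16: W2.I5
cycle 17: W3.I0
cycle 18: W3.I1
cycle 19: W3.I2
cycle 20: idle
cycle 21: W3.I3

Answer: 22 cycles, utilization 21/22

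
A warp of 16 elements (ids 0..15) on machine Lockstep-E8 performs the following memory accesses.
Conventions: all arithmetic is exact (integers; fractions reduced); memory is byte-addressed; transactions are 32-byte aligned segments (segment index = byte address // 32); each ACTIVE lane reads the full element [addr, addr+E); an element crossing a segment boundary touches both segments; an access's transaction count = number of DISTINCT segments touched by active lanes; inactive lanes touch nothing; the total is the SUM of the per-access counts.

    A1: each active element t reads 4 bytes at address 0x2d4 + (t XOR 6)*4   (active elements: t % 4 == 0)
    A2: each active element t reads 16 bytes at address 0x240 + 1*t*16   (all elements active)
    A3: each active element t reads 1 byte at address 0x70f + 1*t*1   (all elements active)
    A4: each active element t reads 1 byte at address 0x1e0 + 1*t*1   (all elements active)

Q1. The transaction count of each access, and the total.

A1: 3 transactions
A2: 8 transactions
A3: 1 transaction
A4: 1 transaction

Answer: 3,8,1,1; total 13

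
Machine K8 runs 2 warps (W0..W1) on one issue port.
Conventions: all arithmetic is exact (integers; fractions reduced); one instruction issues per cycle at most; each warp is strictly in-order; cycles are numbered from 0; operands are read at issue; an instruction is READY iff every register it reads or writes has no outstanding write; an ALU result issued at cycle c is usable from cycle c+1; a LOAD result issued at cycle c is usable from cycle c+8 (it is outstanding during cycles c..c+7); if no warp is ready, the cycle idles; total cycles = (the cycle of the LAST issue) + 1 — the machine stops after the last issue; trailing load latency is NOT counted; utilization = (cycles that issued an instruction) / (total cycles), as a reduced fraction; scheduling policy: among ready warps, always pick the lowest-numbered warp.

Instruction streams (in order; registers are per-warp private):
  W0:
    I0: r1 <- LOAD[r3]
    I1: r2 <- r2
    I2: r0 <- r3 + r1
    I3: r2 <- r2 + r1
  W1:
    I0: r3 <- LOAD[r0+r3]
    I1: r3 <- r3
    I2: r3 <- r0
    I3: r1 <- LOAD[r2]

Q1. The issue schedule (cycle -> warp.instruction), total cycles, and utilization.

cycle 0: W0.I0
cycle 1: W0.I1
cycle 2: W1.I0
cycle 3: idle
cycle 4: idle
cycle 5: idle
cycle 6: idle
cycle 7: idle
cycle 8: W0.I2
cycle 9: W0.I3
cycle 10: W1.I1
cycle 11: W1.I2
cycle 12: W1.I3

Answer: 13 cycles, utilization 8/13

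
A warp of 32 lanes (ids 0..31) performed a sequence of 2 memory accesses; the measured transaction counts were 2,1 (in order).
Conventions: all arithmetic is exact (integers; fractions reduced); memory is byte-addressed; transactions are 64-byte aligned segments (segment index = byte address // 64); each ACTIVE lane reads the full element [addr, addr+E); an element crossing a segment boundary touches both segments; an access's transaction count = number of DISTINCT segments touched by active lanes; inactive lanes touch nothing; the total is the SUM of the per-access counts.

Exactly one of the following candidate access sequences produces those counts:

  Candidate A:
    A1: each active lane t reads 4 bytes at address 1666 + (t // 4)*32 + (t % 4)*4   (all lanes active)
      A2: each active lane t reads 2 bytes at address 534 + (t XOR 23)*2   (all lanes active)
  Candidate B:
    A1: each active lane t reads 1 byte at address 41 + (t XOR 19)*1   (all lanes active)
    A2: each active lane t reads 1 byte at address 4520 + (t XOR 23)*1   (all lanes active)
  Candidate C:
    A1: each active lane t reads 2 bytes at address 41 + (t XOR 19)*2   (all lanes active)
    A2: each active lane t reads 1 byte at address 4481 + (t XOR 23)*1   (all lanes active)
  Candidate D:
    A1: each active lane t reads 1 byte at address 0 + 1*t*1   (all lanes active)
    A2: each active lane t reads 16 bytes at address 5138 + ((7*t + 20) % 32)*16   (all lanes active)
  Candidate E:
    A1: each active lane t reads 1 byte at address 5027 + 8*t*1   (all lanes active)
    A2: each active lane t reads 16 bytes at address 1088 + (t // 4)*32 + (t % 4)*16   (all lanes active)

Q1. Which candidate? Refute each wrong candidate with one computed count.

A: A1 gives 4 transactions, not 2
B: A2 gives 2 transactions, not 1
D: A1 gives 1 transaction, not 2
E: A1 gives 5 transactions, not 2
C: all counts match (2,1)

Answer: C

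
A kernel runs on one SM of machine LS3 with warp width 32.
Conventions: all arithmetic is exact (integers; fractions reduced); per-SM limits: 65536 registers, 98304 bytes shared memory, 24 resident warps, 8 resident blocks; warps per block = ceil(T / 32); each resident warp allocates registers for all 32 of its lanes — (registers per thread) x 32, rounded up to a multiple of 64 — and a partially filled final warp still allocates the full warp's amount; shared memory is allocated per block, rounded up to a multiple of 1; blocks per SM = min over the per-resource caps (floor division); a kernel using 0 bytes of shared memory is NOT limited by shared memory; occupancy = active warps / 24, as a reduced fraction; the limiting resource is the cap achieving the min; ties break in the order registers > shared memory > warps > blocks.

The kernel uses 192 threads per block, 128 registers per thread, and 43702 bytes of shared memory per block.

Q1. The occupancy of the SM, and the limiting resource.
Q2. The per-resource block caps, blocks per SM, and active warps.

Answer: occupancy 1/2, limited by registers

registers: 2 blocks
shared memory: 2 blocks
warps: 4 blocks
blocks: 8 blocks

Answer: 2 blocks, 12 active warps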